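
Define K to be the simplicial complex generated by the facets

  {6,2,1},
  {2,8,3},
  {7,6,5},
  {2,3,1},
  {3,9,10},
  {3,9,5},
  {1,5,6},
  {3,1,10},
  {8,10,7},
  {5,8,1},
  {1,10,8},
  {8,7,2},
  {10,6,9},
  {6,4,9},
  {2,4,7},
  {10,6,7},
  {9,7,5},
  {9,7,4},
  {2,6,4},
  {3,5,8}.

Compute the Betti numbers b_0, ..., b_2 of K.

b_0 = 1, b_1 = 1, b_2 = 0.

Order the vertices as 1 < 2 < 3 < 4 < 5 < 6 < 7 < 8 < 9 < 10. Listing each simplex with vertices in this order, K has dimension 2 with simplices:

  0-simplices (10): [1], [2], [3], [4], [5], [6], [7], [8], [9], [10]
  1-simplices (30): (30 of them)
  2-simplices (20): (20 of them)

giving chain groups C_0 ≅ Z^10, C_1 ≅ Z^30, C_2 ≅ Z^20.

The boundary map ∂_1: C_1 → C_0 maps an edge to its endpoints' difference, ∂[p,q] = q − p. For instance
  ∂[7,9] = [9] − [7].
As a 10×30 matrix over Z this has rank 9, with invariant factors (1,1,1,1,1,1,1,1,1).

The boundary map ∂_2: C_2 → C_1 acts by ∂[p,q,r] = [q,r] − [p,r] + [p,q]. For instance
  ∂[5,6,7] = [6,7] − [5,7] + [5,6],
  ∂[7,8,10] = [8,10] − [7,10] + [7,8].
The 30×20 boundary matrix has rank 20 and Smith normal form diag(1,1,1,1,1,1,1,1,1,1,1,1,1,1,1,1,1,1,1,2).

Reading off H_k = ker ∂_k / im ∂_{k+1}:

  H_0: rank C_0 − rank ∂_1 = 10 − 9 = 1, and the invariant factors of ∂_1 are all 1, so H_0 ≅ Z.
  H_1: rank ker ∂_1 − rank ∂_2 = (30 − 9) − 20 = 1, and ∂_2 has invariant factor 2 > 1, so H_1 ≅ Z ⊕ Z/2.
  H_2: rank ker ∂_2 − rank ∂_3 = (20 − 20) − 0 = 0, and there is no ∂_3, so H_2 ≅ 0.

As a check, the Euler characteristic is 10 − 30 + 20 = 0, which agrees with 1 − 1 + 0 = 0.

Hence the Betti numbers are b_0 = 1, b_1 = 1, b_2 = 0.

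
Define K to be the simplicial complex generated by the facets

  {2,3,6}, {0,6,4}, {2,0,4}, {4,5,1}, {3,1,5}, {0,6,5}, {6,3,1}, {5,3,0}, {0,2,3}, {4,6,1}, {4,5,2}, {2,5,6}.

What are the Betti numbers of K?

K has 7 vertices, 18 edges, 12 triangles.
rank ∂_0 = 0, rank ∂_1 = 6 ⇒ b_0 = 7 − 0 − 6 = 1; all invariant factors of ∂_1 are 1 so no torsion. So H_0 = Z.
rank ∂_1 = 6, rank ∂_2 = 12 ⇒ b_1 = 18 − 6 − 12 = 0; ∂_2 has invariant factor(s) [2] giving torsion. So H_1 = Z_2.
rank ∂_2 = 12, rank ∂_3 = 0 ⇒ b_2 = 12 − 12 − 0 = 0. So H_2 = 0.

b_0 = 1, b_1 = 0, b_2 = 0.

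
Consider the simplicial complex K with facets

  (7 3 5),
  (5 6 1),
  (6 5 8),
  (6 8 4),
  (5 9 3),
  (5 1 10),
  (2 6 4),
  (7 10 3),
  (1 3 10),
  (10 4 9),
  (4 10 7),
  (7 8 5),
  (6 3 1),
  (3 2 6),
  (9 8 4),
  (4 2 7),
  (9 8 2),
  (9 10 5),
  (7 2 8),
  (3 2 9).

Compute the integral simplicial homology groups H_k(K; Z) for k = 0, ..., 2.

Fix the vertex order 1 < 2 < 3 < 4 < 5 < 6 < 7 < 8 < 9 < 10 and write every simplex with vertices in increasing order. Then dim K = 2 and the simplices of K are:

  0-simplices (10): [1], [2], [3], [4], [5], [6], [7], [8], [9], [10]
  1-simplices (30): (30 of them)
  2-simplices (20): (20 of them)

Hence C_0 ≅ Z^10, C_1 ≅ Z^30, C_2 ≅ Z^20.

∂_1: C_1 → C_0 maps an edge to its endpoints' difference, ∂[p,q] = q − p. For instance
  ∂[7,10] = [10] − [7].
This gives a 10×30 integer matrix of rank 9; reducing to Smith normal form yields diagonal entries (1,1,1,1,1,1,1,1,1).

∂_2: C_2 → C_1 sends each 2-simplex [p,q,r] to [q,r] − [p,r] + [p,q]. For instance
  ∂[1,5,6] = [5,6] − [1,6] + [1,5],
  ∂[5,6,8] = [6,8] − [5,8] + [5,6].
This gives a 30×20 integer matrix of rank 20; reducing to Smith normal form yields diagonal entries (1,1,1,1,1,1,1,1,1,1,1,1,1,1,1,1,1,1,1,2).

From H_k ≅ ker(∂_k) / im(∂_{k+1}) we obtain:

  H_0: rank C_0 − rank ∂_1 = 10 − 9 = 1, and the invariant factors of ∂_1 are all 1, so H_0 ≅ Z.
  H_1: rank ker ∂_1 − rank ∂_2 = (30 − 9) − 20 = 1, and ∂_2 has invariant factor 2 > 1, so H_1 ≅ Z ⊕ Z_2.
  H_2: rank ker ∂_2 − rank ∂_3 = (20 − 20) − 0 = 0, and there is no ∂_3, so H_2 ≅ 0.

As a check, the Euler characteristic is 10 − 30 + 20 = 0, which agrees with 1 − 1 + 0 = 0.

H_0 = Z,  H_1 = Z ⊕ Z_2,  H_2 = 0.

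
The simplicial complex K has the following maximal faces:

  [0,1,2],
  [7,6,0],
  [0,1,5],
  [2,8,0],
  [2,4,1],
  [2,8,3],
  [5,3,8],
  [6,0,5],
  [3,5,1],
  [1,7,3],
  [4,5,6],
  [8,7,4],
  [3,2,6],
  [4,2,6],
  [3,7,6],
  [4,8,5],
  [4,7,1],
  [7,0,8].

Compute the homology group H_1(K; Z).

H_1 = Z^2.

Fix the vertex order 0 < 1 < 2 < 3 < 4 < 5 < 6 < 7 < 8 and write every simplex with vertices in increasing order. Then dim K = 2 and the simplices of K are:

  0-simplices (9): [0], [1], [2], [3], [4], [5], [6], [7], [8]
  1-simplices (27): (27 of them)
  2-simplices (18): [0,1,2], [0,1,5], [0,2,8], [0,5,6], [0,6,7], [0,7,8], [1,2,4], [1,3,5], [1,3,7], [1,4,7], [2,3,6], [2,3,8], [2,4,6], [3,5,8], [3,6,7], [4,5,6], [4,5,8], [4,7,8]

Hence C_0 ≅ Z^9, C_1 ≅ Z^27, C_2 ≅ Z^18.

Boundary ∂_1: C_1 → C_0 sends each edge [p,q] (with p < q) to q − p.
The resulting 9×27 matrix has rank 8, and its Smith normal form has invariant factors (1,1,1,1,1,1,1,1).

The boundary map ∂_2: C_2 → C_1 acts by ∂[p,q,r] = [q,r] − [p,r] + [p,q]. For instance
  ∂[0,7,8] = [7,8] − [0,8] + [0,7],
  ∂[4,5,8] = [5,8] − [4,8] + [4,5].
As a 27×18 matrix over Z this has rank 17, with invariant factors (1,1,1,1,1,1,1,1,1,1,1,1,1,1,1,1,1).

Computing H_k = (kernel of ∂_k) / (image of ∂_{k+1}):

  H_1: rank ker ∂_1 − rank ∂_2 = (27 − 8) − 17 = 2, and the invariant factors of ∂_2 are all 1, so H_1 = Z^2.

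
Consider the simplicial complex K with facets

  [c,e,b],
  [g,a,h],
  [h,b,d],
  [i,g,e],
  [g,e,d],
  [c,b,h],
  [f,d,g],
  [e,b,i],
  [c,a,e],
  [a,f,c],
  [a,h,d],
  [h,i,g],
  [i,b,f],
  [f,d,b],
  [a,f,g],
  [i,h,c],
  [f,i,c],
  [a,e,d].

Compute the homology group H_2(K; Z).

H_2 = 0.

K has 9 vertices, 27 edges, 18 triangles.
rank ∂_2 = 18, rank ∂_3 = 0 ⇒ b_2 = 18 − 18 − 0 = 0. So H_2 ≅ 0.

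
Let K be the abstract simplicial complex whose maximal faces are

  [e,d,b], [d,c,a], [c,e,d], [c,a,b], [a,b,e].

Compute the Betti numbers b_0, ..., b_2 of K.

Fix the vertex order a < b < c < d < e and write every simplex with vertices in increasing order. Then dim K = 2 and the simplices of K are:

  0-simplices (5): a, b, c, d, e
  1-simplices (10): ab, ac, ad, ae, bc, bd, be, cd, ce, de
  2-simplices (5): abc, abe, acd, bde, cde

so the chain groups are C_0 ≅ Z^5, C_1 ≅ Z^10, C_2 ≅ Z^5.

Boundary ∂_1: C_1 → C_0 is given by ∂[p,q] = [q] − [p]. For instance
  ∂bd = d − b.
The resulting 5×10 matrix has rank 4, and its Smith normal form has invariant factors (1,1,1,1).

Boundary ∂_2: C_2 → C_1 acts by ∂[p,q,r] = [q,r] − [p,r] + [p,q]. For instance
  ∂cde = de − ce + cd,
  ∂abe = be − ae + ab.
As a 10×5 matrix over Z this has rank 5, with invariant factors (1,1,1,1,1).

Now H_k = ker ∂_k / im ∂_{k+1}, so:

  H_0: rank C_0 − rank ∂_1 = 5 − 4 = 1, and the invariant factors of ∂_1 are all 1, so H_0 = Z.
  H_1: rank ker ∂_1 − rank ∂_2 = (10 − 4) − 5 = 1, and the invariant factors of ∂_2 are all 1, so H_1 = Z.
  H_2: rank ker ∂_2 − rank ∂_3 = (5 − 5) − 0 = 0, and there is no ∂_3, so H_2 = 0.

As a check, the Euler characteristic is 5 − 10 + 5 = 0, which agrees with 1 − 1 + 0 = 0.
(K is a triangulation of the Möbius band.)

Hence the Betti numbers are b_0 = 1, b_1 = 1, b_2 = 0.

b_0 = 1, b_1 = 1, b_2 = 0.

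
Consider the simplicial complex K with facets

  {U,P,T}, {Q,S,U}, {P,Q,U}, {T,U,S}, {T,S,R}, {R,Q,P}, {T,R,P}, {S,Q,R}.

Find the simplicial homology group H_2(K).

H_2 ≅ Z.

Order the vertices as P < Q < R < S < T < U. Listing each simplex with vertices in this order, K has dimension 2 with simplices:

  0-simplices (6): P, Q, R, S, T, U
  1-simplices (12): PQ, PR, PT, PU, QR, QS, QU, RS, RT, ST, SU, TU
  2-simplices (8): PQR, PQU, PRT, PTU, QRS, QSU, RST, STU

Hence C_0 ≅ Z^6, C_1 ≅ Z^12, C_2 ≅ Z^8.

The boundary map ∂_1: C_1 → C_0 sends each edge [p,q] (with p < q) to q − p. For instance
  ∂PR = R − P.
The 6×12 boundary matrix has rank 5 and Smith normal form diag(1,1,1,1,1).

∂_2: C_2 → C_1 maps a triangle to the signed sum of its edges. For instance
  ∂PQU = QU − PU + PQ,
  ∂PQR = QR − PR + PQ.
The resulting 12×8 matrix has rank 7, and its Smith normal form has invariant factors (1,1,1,1,1,1,1).

From H_k ≅ ker(∂_k) / im(∂_{k+1}) we obtain:

  H_2: rank ker ∂_2 − rank ∂_3 = (8 − 7) − 0 = 1, and there is no ∂_3, so H_2 = Z.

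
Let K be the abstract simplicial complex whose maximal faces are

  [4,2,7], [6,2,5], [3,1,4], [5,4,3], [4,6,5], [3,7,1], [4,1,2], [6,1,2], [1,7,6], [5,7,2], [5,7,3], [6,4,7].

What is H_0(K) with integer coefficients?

H_0 = Z.

K has 7 vertices, 18 edges, 12 triangles.
rank ∂_0 = 0, rank ∂_1 = 6 ⇒ b_0 = 7 − 0 − 6 = 1; all invariant factors of ∂_1 are 1 so no torsion. So H_0 = Z.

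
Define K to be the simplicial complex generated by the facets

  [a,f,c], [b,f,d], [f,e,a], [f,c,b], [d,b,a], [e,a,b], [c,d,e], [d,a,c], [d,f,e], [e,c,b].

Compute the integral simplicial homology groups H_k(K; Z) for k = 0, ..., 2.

H_0 ≅ Z,  H_1 ≅ Z/2,  H_2 = 0.

Fix the vertex order a < b < c < d < e < f and write every simplex with vertices in increasing order. Then dim K = 2 and the simplices of K are:

  0-simplices (6): a, b, c, d, e, f
  1-simplices (15): ab, ac, ad, ae, af, bc, bd, be, bf, cd, ce, cf, de, df, ef
  2-simplices (10): abd, abe, acd, acf, aef, bce, bcf, bdf, cde, def

Hence C_0 ≅ Z^6, C_1 ≅ Z^15, C_2 ≅ Z^10.

∂_1: C_1 → C_0 maps an edge to its endpoints' difference, ∂[p,q] = q − p.
As a 6×15 matrix over Z this has rank 5, with invariant factors (1,1,1,1,1).

The boundary map ∂_2: C_2 → C_1 maps a triangle to the signed sum of its edges. For instance
  ∂acf = cf − af + ac,
  ∂abe = be − ae + ab.
The resulting 15×10 matrix has rank 10, and its Smith normal form has invariant factors (1,1,1,1,1,1,1,1,1,2).

Now H_k = ker ∂_k / im ∂_{k+1}, so:

  H_0: rank C_0 − rank ∂_1 = 6 − 5 = 1, and the invariant factors of ∂_1 are all 1, so H_0 = Z.
  H_1: rank ker ∂_1 − rank ∂_2 = (15 − 5) − 10 = 0, and ∂_2 has invariant factor 2 > 1, so H_1 = Z/2.
  H_2: rank ker ∂_2 − rank ∂_3 = (10 − 10) − 0 = 0, and there is no ∂_3, so H_2 = 0.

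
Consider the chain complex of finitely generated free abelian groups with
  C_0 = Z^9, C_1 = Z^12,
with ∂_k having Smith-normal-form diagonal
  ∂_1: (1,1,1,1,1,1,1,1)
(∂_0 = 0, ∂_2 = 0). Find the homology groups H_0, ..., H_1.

H_0: b_0 = 9 − 0 − 8 = 1; torsion from ∂_1 factors > 1: none. So H_0 = Z.
H_1: b_1 = 12 − 8 − 0 = 4; torsion from ∂_2 factors > 1: none. So H_1 = Z^4.

H_0 = Z,  H_1 = Z^4.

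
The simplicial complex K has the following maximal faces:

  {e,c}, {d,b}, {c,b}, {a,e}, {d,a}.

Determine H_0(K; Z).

Order the vertices as a < b < c < d < e. Listing each simplex with vertices in this order, K has dimension 1 with simplices:

  0-simplices (5): a, b, c, d, e
  1-simplices (5): ad, ae, bc, bd, ce

giving chain groups C_0 ≅ Z^5, C_1 ≅ Z^5.

∂_1: C_1 → C_0 is given by ∂[p,q] = [q] − [p].
This gives a 5×5 integer matrix of rank 4; reducing to Smith normal form yields diagonal entries (1,1,1,1).

Reading off H_k = ker ∂_k / im ∂_{k+1}:

  H_0: rank C_0 − rank ∂_1 = 5 − 4 = 1, and the invariant factors of ∂_1 are all 1, so H_0 = Z.

H_0 = Z.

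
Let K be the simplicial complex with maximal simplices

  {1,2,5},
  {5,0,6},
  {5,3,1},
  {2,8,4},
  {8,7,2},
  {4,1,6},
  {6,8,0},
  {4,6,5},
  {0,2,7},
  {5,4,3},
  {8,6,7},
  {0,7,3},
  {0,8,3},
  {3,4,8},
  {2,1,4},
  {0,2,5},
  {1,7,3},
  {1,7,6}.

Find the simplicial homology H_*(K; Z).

H_0 = Z,  H_1 = Z ⊕ Z/2Z,  H_2 = 0.

We work with the vertex ordering 0 < 1 < 2 < 3 < 4 < 5 < 6 < 7 < 8. The simplices of K, each written with vertices in increasing order, are:

  0-simplices (9): [0], [1], [2], [3], [4], [5], [6], [7], [8]
  1-simplices (27): (27 of them)
  2-simplices (18): [0,2,5], [0,2,7], [0,3,7], [0,3,8], [0,5,6], [0,6,8], [1,2,4], [1,2,5], [1,3,5], [1,3,7], [1,4,6], [1,6,7], [2,4,8], [2,7,8], [3,4,5], [3,4,8], [4,5,6], [6,7,8]

giving chain groups C_0 ≅ Z^9, C_1 ≅ Z^27, C_2 ≅ Z^18.

∂_1: C_1 → C_0 sends each edge [p,q] (with p < q) to q − p.
This gives a 9×27 integer matrix of rank 8; reducing to Smith normal form yields diagonal entries (1,1,1,1,1,1,1,1).

The boundary map ∂_2: C_2 → C_1 acts by ∂[p,q,r] = [q,r] − [p,r] + [p,q]. For instance
  ∂[1,3,7] = [3,7] − [1,7] + [1,3],
  ∂[3,4,8] = [4,8] − [3,8] + [3,4].
The resulting 27×18 matrix has rank 18, and its Smith normal form has invariant factors (1,1,1,1,1,1,1,1,1,1,1,1,1,1,1,1,1,2).

Computing H_k = (kernel of ∂_k) / (image of ∂_{k+1}):

  H_0: rank C_0 − rank ∂_1 = 9 − 8 = 1, and the invariant factors of ∂_1 are all 1, so H_0 ≅ Z.
  H_1: rank ker ∂_1 − rank ∂_2 = (27 − 8) − 18 = 1, and ∂_2 has invariant factor 2 > 1, so H_1 ≅ Z ⊕ Z/2Z.
  H_2: rank ker ∂_2 − rank ∂_3 = (18 − 18) − 0 = 0, and there is no ∂_3, so H_2 ≅ 0.

As a check, the Euler characteristic is 9 − 27 + 18 = 0, which agrees with 1 − 1 + 0 = 0.
(K is a triangulation of the Klein bottle.)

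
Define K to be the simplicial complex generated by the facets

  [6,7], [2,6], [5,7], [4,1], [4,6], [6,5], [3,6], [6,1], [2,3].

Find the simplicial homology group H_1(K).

H_1 = Z^3.

K has 7 vertices, 9 edges.
rank ∂_1 = 6, rank ∂_2 = 0 ⇒ b_1 = 9 − 6 − 0 = 3. So H_1 = Z^3.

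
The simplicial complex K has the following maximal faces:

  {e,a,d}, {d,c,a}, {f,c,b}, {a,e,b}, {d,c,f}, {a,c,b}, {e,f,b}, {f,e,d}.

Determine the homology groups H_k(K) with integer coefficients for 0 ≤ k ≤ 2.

H_0 ≅ Z,  H_1 = 0,  H_2 ≅ Z.

Take the total order a < b < c < d < e < f on the vertex set. Then K (dimension 2) consists of the simplices:

  0-simplices (6): a, b, c, d, e, f
  1-simplices (12): ab, ac, ad, ae, bc, be, bf, cd, cf, de, df, ef
  2-simplices (8): abc, abe, acd, ade, bcf, bef, cdf, def

Hence C_0 ≅ Z^6, C_1 ≅ Z^12, C_2 ≅ Z^8.

The boundary map ∂_1: C_1 → C_0 is given by ∂[p,q] = [q] − [p]. For instance
  ∂ad = d − a.
The 6×12 boundary matrix has rank 5 and Smith normal form diag(1,1,1,1,1).

∂_2: C_2 → C_1 maps a triangle to the signed sum of its edges. For instance
  ∂cdf = df − cf + cd,
  ∂def = ef − df + de.
As a 12×8 matrix over Z this has rank 7, with invariant factors (1,1,1,1,1,1,1).

From H_k ≅ ker(∂_k) / im(∂_{k+1}) we obtain:

  H_0: rank C_0 − rank ∂_1 = 6 − 5 = 1, and the invariant factors of ∂_1 are all 1, so H_0 ≅ Z.
  H_1: rank ker ∂_1 − rank ∂_2 = (12 − 5) − 7 = 0, and the invariant factors of ∂_2 are all 1, so H_1 ≅ 0.
  H_2: rank ker ∂_2 − rank ∂_3 = (8 − 7) − 0 = 1, and there is no ∂_3, so H_2 ≅ Z.

As a check, the Euler characteristic is 6 − 12 + 8 = 2, which agrees with 1 − 0 + 1 = 2.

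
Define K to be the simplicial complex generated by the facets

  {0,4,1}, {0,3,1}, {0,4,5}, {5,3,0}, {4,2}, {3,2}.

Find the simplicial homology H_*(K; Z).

Take the total order 0 < 1 < 2 < 3 < 4 < 5 on the vertex set. Then K (dimension 2) consists of the simplices:

  0-simplices (6): [0], [1], [2], [3], [4], [5]
  1-simplices (10): [0,1], [0,3], [0,4], [0,5], [1,3], [1,4], [2,3], [2,4], [3,5], [4,5]
  2-simplices (4): [0,1,3], [0,1,4], [0,3,5], [0,4,5]

so the chain groups are C_0 ≅ Z^6, C_1 ≅ Z^10, C_2 ≅ Z^4.

Boundary ∂_1: C_1 → C_0 maps an edge to its endpoints' difference, ∂[p,q] = q − p.
This gives a 6×10 integer matrix of rank 5; reducing to Smith normal form yields diagonal entries (1,1,1,1,1).

The boundary map ∂_2: C_2 → C_1 maps a triangle to the signed sum of its edges. For instance
  ∂[0,3,5] = [3,5] − [0,5] + [0,3],
  ∂[0,4,5] = [4,5] − [0,5] + [0,4].
This gives a 10×4 integer matrix of rank 4; reducing to Smith normal form yields diagonal entries (1,1,1,1).

Reading off H_k = ker ∂_k / im ∂_{k+1}:

  H_0: rank C_0 − rank ∂_1 = 6 − 5 = 1, and the invariant factors of ∂_1 are all 1, so H_0 = Z.
  H_1: rank ker ∂_1 − rank ∂_2 = (10 − 5) − 4 = 1, and the invariant factors of ∂_2 are all 1, so H_1 = Z.
  H_2: rank ker ∂_2 − rank ∂_3 = (4 − 4) − 0 = 0, and there is no ∂_3, so H_2 = 0.

H_0 ≅ Z,  H_1 ≅ Z,  H_2 = 0.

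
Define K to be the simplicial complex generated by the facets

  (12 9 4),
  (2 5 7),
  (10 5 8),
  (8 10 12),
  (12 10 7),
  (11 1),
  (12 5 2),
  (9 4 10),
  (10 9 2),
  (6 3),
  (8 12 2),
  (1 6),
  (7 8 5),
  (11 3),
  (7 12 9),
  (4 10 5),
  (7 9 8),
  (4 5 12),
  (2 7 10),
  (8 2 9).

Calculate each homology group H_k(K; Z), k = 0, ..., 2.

Order the vertices as 1 < 2 < 3 < 4 < 5 < 6 < 7 < 8 < 9 < 10 < 11 < 12. Listing each simplex with vertices in this order, K has dimension 2 with simplices:

  0-simplices (12): [1], [2], [3], [4], [5], [6], [7], [8], [9], [10], [11], [12]
  1-simplices (28): (28 of them)
  2-simplices (16): [2,5,7], [2,5,12], [2,7,10], [2,8,9], [2,8,12], [2,9,10], [4,5,10], [4,5,12], [4,9,10], [4,9,12], [5,7,8], [5,8,10], [7,8,9], [7,9,12], [7,10,12], [8,10,12]

so the chain groups are C_0 ≅ Z^12, C_1 ≅ Z^28, C_2 ≅ Z^16.

∂_1: C_1 → C_0 sends each edge [p,q] (with p < q) to q − p.
The 12×28 boundary matrix has rank 10 and Smith normal form diag(1,1,1,1,1,1,1,1,1,1).

The boundary map ∂_2: C_2 → C_1 sends each 2-simplex [p,q,r] to [q,r] − [p,r] + [p,q]. For instance
  ∂[5,7,8] = [7,8] − [5,8] + [5,7],
  ∂[4,5,12] = [5,12] − [4,12] + [4,5].
This gives a 28×16 integer matrix of rank 15; reducing to Smith normal form yields diagonal entries (1,1,1,1,1,1,1,1,1,1,1,1,1,1,1).

Computing H_k = (kernel of ∂_k) / (image of ∂_{k+1}):

  H_0: rank C_0 − rank ∂_1 = 12 − 10 = 2, and the invariant factors of ∂_1 are all 1, so H_0 = Z^2.
  H_1: rank ker ∂_1 − rank ∂_2 = (28 − 10) − 15 = 3, and the invariant factors of ∂_2 are all 1, so H_1 = Z^3.
  H_2: rank ker ∂_2 − rank ∂_3 = (16 − 15) − 0 = 1, and there is no ∂_3, so H_2 = Z.

(K is a triangulation of the disjoint union of the circle S^1 and the torus T^2.)

H_0 = Z^2,  H_1 = Z^3,  H_2 = Z.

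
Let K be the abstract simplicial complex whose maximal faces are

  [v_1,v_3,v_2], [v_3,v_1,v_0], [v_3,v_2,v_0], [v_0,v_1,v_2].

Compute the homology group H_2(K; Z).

H_2 ≅ Z.

K has 4 vertices, 6 edges, 4 triangles.
rank ∂_2 = 3, rank ∂_3 = 0 ⇒ b_2 = 4 − 3 − 0 = 1. So H_2 = Z.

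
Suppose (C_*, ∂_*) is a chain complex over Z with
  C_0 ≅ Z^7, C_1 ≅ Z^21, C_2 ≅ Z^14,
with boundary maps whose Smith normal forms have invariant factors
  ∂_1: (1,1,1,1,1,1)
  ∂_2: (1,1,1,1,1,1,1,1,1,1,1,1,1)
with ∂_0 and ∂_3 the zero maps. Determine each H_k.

H_0 = Z,  H_1 = Z^2,  H_2 = Z.

H_0: b_0 = 7 − 0 − 6 = 1; torsion from ∂_1 factors > 1: none. So H_0 = Z.
H_1: b_1 = 21 − 6 − 13 = 2; torsion from ∂_2 factors > 1: none. So H_1 = Z^2.
H_2: b_2 = 14 − 13 − 0 = 1; torsion from ∂_3 factors > 1: none. So H_2 = Z.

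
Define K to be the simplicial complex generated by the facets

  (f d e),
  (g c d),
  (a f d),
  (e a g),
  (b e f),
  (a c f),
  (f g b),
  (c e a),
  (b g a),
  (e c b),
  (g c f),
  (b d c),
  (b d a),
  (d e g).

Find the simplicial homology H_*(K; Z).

Order the vertices as a < b < c < d < e < f < g. Listing each simplex with vertices in this order, K has dimension 2 with simplices:

  0-simplices (7): a, b, c, d, e, f, g
  1-simplices (21): ab, ac, ad, ae, af, ag, bc, bd, be, bf, bg, cd, ce, cf, cg, de, df, dg, ef, eg, fg
  2-simplices (14): abd, abg, ace, acf, adf, aeg, bcd, bce, bef, bfg, cdg, cfg, def, deg

Hence C_0 ≅ Z^7, C_1 ≅ Z^21, C_2 ≅ Z^14.

∂_1: C_1 → C_0 maps an edge to its endpoints' difference, ∂[p,q] = q − p.
This gives a 7×21 integer matrix of rank 6; reducing to Smith normal form yields diagonal entries (1,1,1,1,1,1).

Boundary ∂_2: C_2 → C_1 maps a triangle to the signed sum of its edges. For instance
  ∂ace = ce − ae + ac,
  ∂abg = bg − ag + ab.
The 21×14 boundary matrix has rank 13 and Smith normal form diag(1,1,1,1,1,1,1,1,1,1,1,1,1).

Now H_k = ker ∂_k / im ∂_{k+1}, so:

  H_0: rank C_0 − rank ∂_1 = 7 − 6 = 1, and the invariant factors of ∂_1 are all 1, so H_0 = Z.
  H_1: rank ker ∂_1 − rank ∂_2 = (21 − 6) − 13 = 2, and the invariant factors of ∂_2 are all 1, so H_1 = Z^2.
  H_2: rank ker ∂_2 − rank ∂_3 = (14 − 13) − 0 = 1, and there is no ∂_3, so H_2 = Z.

H_0 = Z,  H_1 = Z^2,  H_2 = Z.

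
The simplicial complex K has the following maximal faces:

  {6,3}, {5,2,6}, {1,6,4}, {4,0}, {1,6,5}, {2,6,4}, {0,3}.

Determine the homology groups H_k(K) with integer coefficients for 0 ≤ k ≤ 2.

H_0 = Z,  H_1 = Z,  H_2 = 0.

Order the vertices as 0 < 1 < 2 < 3 < 4 < 5 < 6. Listing each simplex with vertices in this order, K has dimension 2 with simplices:

  0-simplices (7): [0], [1], [2], [3], [4], [5], [6]
  1-simplices (11): [0,3], [0,4], [1,4], [1,5], [1,6], [2,4], [2,5], [2,6], [3,6], [4,6], [5,6]
  2-simplices (4): [1,4,6], [1,5,6], [2,4,6], [2,5,6]

so the chain groups are C_0 ≅ Z^7, C_1 ≅ Z^11, C_2 ≅ Z^4.

The boundary map ∂_1: C_1 → C_0 maps an edge to its endpoints' difference, ∂[p,q] = q − p. For instance
  ∂[1,4] = [4] − [1].
As a 7×11 matrix over Z this has rank 6, with invariant factors (1,1,1,1,1,1).

The boundary map ∂_2: C_2 → C_1 acts by ∂[p,q,r] = [q,r] − [p,r] + [p,q]. For instance
  ∂[1,4,6] = [4,6] − [1,6] + [1,4],
  ∂[2,4,6] = [4,6] − [2,6] + [2,4].
The resulting 11×4 matrix has rank 4, and its Smith normal form has invariant factors (1,1,1,1).

Computing H_k = (kernel of ∂_k) / (image of ∂_{k+1}):

  H_0: rank C_0 − rank ∂_1 = 7 − 6 = 1, and the invariant factors of ∂_1 are all 1, so H_0 = Z.
  H_1: rank ker ∂_1 − rank ∂_2 = (11 − 6) − 4 = 1, and the invariant factors of ∂_2 are all 1, so H_1 = Z.
  H_2: rank ker ∂_2 − rank ∂_3 = (4 − 4) − 0 = 0, and there is no ∂_3, so H_2 = 0.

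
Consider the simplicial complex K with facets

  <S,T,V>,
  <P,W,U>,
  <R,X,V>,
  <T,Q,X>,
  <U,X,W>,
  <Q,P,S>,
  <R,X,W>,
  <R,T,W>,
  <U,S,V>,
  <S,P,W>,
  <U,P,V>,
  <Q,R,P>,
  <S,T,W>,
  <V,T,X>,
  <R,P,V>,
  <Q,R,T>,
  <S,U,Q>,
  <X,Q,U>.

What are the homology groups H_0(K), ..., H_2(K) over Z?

Order the vertices as P < Q < R < S < T < U < V < W < X. Listing each simplex with vertices in this order, K has dimension 2 with simplices:

  0-simplices (9): P, Q, R, S, T, U, V, W, X
  1-simplices (27): PQ, PR, PS, PU, PV, PW, QR, QS, QT, QU, QX, RT, RV, RW, RX, ST, SU, SV, SW, TV, TW, TX, UV, UW, UX, VX, WX
  2-simplices (18): PQR, PQS, PRV, PSW, PUV, PUW, QRT, QSU, QTX, QUX, RTW, RVX, RWX, STV, STW, SUV, TVX, UWX

so the chain groups are C_0 ≅ Z^9, C_1 ≅ Z^27, C_2 ≅ Z^18.

∂_1: C_1 → C_0 is given by ∂[p,q] = [q] − [p].
This gives a 9×27 integer matrix of rank 8; reducing to Smith normal form yields diagonal entries (1,1,1,1,1,1,1,1).

The boundary map ∂_2: C_2 → C_1 sends each 2-simplex [p,q,r] to [q,r] − [p,r] + [p,q]. For instance
  ∂PRV = RV − PV + PR,
  ∂RTW = TW − RW + RT.
As a 27×18 matrix over Z this has rank 18, with invariant factors (1,1,1,1,1,1,1,1,1,1,1,1,1,1,1,1,1,2).

Computing H_k = (kernel of ∂_k) / (image of ∂_{k+1}):

  H_0: rank C_0 − rank ∂_1 = 9 − 8 = 1, and the invariant factors of ∂_1 are all 1, so H_0 = Z.
  H_1: rank ker ∂_1 − rank ∂_2 = (27 − 8) − 18 = 1, and ∂_2 has invariant factor 2 > 1, so H_1 = Z × Z/2.
  H_2: rank ker ∂_2 − rank ∂_3 = (18 − 18) − 0 = 0, and there is no ∂_3, so H_2 = 0.

As a check, the Euler characteristic is 9 − 27 + 18 = 0, which agrees with 1 − 1 + 0 = 0.
(K is a triangulation of the Klein bottle.)

H_0 = Z,  H_1 = Z × Z/2,  H_2 = 0.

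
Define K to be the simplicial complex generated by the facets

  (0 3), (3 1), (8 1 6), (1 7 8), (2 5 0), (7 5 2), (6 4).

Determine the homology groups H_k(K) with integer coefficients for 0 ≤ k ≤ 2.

We work with the vertex ordering 0 < 1 < 2 < 3 < 4 < 5 < 6 < 7 < 8. The simplices of K, each written with vertices in increasing order, are:

  0-simplices (9): [0], [1], [2], [3], [4], [5], [6], [7], [8]
  1-simplices (13): [0,2], [0,3], [0,5], [1,3], [1,6], [1,7], [1,8], [2,5], [2,7], [4,6], [5,7], [6,8], [7,8]
  2-simplices (4): [0,2,5], [1,6,8], [1,7,8], [2,5,7]

Hence C_0 ≅ Z^9, C_1 ≅ Z^13, C_2 ≅ Z^4.

The boundary map ∂_1: C_1 → C_0 sends each edge [p,q] (with p < q) to q − p. For instance
  ∂[1,7] = [7] − [1].
The 9×13 boundary matrix has rank 8 and Smith normal form diag(1,1,1,1,1,1,1,1).

∂_2: C_2 → C_1 acts by ∂[p,q,r] = [q,r] − [p,r] + [p,q]. For instance
  ∂[2,5,7] = [5,7] − [2,7] + [2,5],
  ∂[1,7,8] = [7,8] − [1,8] + [1,7].
As a 13×4 matrix over Z this has rank 4, with invariant factors (1,1,1,1).

Computing H_k = (kernel of ∂_k) / (image of ∂_{k+1}):

  H_0: rank C_0 − rank ∂_1 = 9 − 8 = 1, and the invariant factors of ∂_1 are all 1, so H_0 ≅ Z.
  H_1: rank ker ∂_1 − rank ∂_2 = (13 − 8) − 4 = 1, and the invariant factors of ∂_2 are all 1, so H_1 ≅ Z.
  H_2: rank ker ∂_2 − rank ∂_3 = (4 − 4) − 0 = 0, and there is no ∂_3, so H_2 ≅ 0.

H_0 ≅ Z,  H_1 ≅ Z,  H_2 = 0.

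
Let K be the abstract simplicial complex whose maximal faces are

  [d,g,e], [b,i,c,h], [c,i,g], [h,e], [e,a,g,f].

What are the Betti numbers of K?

We work with the vertex ordering a < b < c < d < e < f < g < h < i. The simplices of K, each written with vertices in increasing order, are:

  0-simplices (9): a, b, c, d, e, f, g, h, i
  1-simplices (17): ae, af, ag, bc, bh, bi, cg, ch, ci, de, dg, ef, eg, eh, fg, gi, hi
  2-simplices (10): aef, aeg, afg, bch, bci, bhi, cgi, chi, deg, efg
  3-simplices (2): aefg, bchi

giving chain groups C_0 ≅ Z^9, C_1 ≅ Z^17, C_2 ≅ Z^10, C_3 ≅ Z^2.

The boundary map ∂_1: C_1 → C_0 is given by ∂[p,q] = [q] − [p]. For instance
  ∂dg = g − d.
The 9×17 boundary matrix has rank 8 and Smith normal form diag(1,1,1,1,1,1,1,1).

The boundary map ∂_2: C_2 → C_1 acts by ∂[p,q,r] = [q,r] − [p,r] + [p,q]. For instance
  ∂bci = ci − bi + bc,
  ∂bhi = hi − bi + bh.
The 17×10 boundary matrix has rank 8 and Smith normal form diag(1,1,1,1,1,1,1,1).

Boundary ∂_3: C_3 → C_2 sends each 3-simplex σ to the alternating sum Σ_i (−1)^i (σ with its i-th vertex removed). For instance
  ∂aefg = efg − afg + aeg − aef,
  ∂bchi = chi − bhi + bci − bch.
The resulting 10×2 matrix has rank 2, and its Smith normal form has invariant factors (1,1).

Reading off H_k = ker ∂_k / im ∂_{k+1}:

  H_0: rank C_0 − rank ∂_1 = 9 − 8 = 1, and the invariant factors of ∂_1 are all 1, so H_0 = Z.
  H_1: rank ker ∂_1 − rank ∂_2 = (17 − 8) − 8 = 1, and the invariant factors of ∂_2 are all 1, so H_1 = Z.
  H_2: rank ker ∂_2 − rank ∂_3 = (10 − 8) − 2 = 0, and the invariant factors of ∂_3 are all 1, so H_2 = 0.
  H_3: rank ker ∂_3 − rank ∂_4 = (2 − 2) − 0 = 0, and there is no ∂_4, so H_3 = 0.

Hence the Betti numbers are b_0 = 1, b_1 = 1, b_2 = 0, b_3 = 0.

b_0 = 1, b_1 = 1, b_2 = 0, b_3 = 0.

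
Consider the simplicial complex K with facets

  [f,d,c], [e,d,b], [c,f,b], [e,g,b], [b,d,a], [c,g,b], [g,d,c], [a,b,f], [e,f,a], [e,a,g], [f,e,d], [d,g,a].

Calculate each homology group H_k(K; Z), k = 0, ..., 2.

H_0 ≅ Z,  H_1 ≅ Z_2,  H_2 = 0.

We work with the vertex ordering a < b < c < d < e < f < g. The simplices of K, each written with vertices in increasing order, are:

  0-simplices (7): a, b, c, d, e, f, g
  1-simplices (18): ab, ad, ae, af, ag, bc, bd, be, bf, bg, cd, cf, cg, de, df, dg, ef, eg
  2-simplices (12): abd, abf, adg, aef, aeg, bcf, bcg, bde, beg, cdf, cdg, def

giving chain groups C_0 ≅ Z^7, C_1 ≅ Z^18, C_2 ≅ Z^12.

Boundary ∂_1: C_1 → C_0 is given by ∂[p,q] = [q] − [p]. For instance
  ∂dg = g − d.
As a 7×18 matrix over Z this has rank 6, with invariant factors (1,1,1,1,1,1).

Boundary ∂_2: C_2 → C_1 maps a triangle to the signed sum of its edges. For instance
  ∂aef = ef − af + ae,
  ∂bde = de − be + bd.
This gives a 18×12 integer matrix of rank 12; reducing to Smith normal form yields diagonal entries (1,1,1,1,1,1,1,1,1,1,1,2).

Computing H_k = (kernel of ∂_k) / (image of ∂_{k+1}):

  H_0: rank C_0 − rank ∂_1 = 7 − 6 = 1, and the invariant factors of ∂_1 are all 1, so H_0 = Z.
  H_1: rank ker ∂_1 − rank ∂_2 = (18 − 6) − 12 = 0, and ∂_2 has invariant factor 2 > 1, so H_1 = Z_2.
  H_2: rank ker ∂_2 − rank ∂_3 = (12 − 12) − 0 = 0, and there is no ∂_3, so H_2 = 0.

As a check, the Euler characteristic is 7 − 18 + 12 = 1, which agrees with 1 − 0 + 0 = 1.
(K is a triangulation of the real projective plane RP^2.)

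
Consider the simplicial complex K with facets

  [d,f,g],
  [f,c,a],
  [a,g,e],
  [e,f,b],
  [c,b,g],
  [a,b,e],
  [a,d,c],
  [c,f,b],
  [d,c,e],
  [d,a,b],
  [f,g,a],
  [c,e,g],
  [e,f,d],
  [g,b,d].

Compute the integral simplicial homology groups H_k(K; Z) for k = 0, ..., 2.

H_0 = Z,  H_1 = Z^2,  H_2 = Z.

Take the total order a < b < c < d < e < f < g on the vertex set. Then K (dimension 2) consists of the simplices:

  0-simplices (7): a, b, c, d, e, f, g
  1-simplices (21): ab, ac, ad, ae, af, ag, bc, bd, be, bf, bg, cd, ce, cf, cg, de, df, dg, ef, eg, fg
  2-simplices (14): abd, abe, acd, acf, aeg, afg, bcf, bcg, bdg, bef, cde, ceg, def, dfg

Hence C_0 ≅ Z^7, C_1 ≅ Z^21, C_2 ≅ Z^14.

The boundary map ∂_1: C_1 → C_0 sends each edge [p,q] (with p < q) to q − p.
The 7×21 boundary matrix has rank 6 and Smith normal form diag(1,1,1,1,1,1).

The boundary map ∂_2: C_2 → C_1 sends each 2-simplex [p,q,r] to [q,r] − [p,r] + [p,q]. For instance
  ∂abe = be − ae + ab,
  ∂abd = bd − ad + ab.
The resulting 21×14 matrix has rank 13, and its Smith normal form has invariant factors (1,1,1,1,1,1,1,1,1,1,1,1,1).

Reading off H_k = ker ∂_k / im ∂_{k+1}:

  H_0: rank C_0 − rank ∂_1 = 7 − 6 = 1, and the invariant factors of ∂_1 are all 1, so H_0 ≅ Z.
  H_1: rank ker ∂_1 − rank ∂_2 = (21 − 6) − 13 = 2, and the invariant factors of ∂_2 are all 1, so H_1 ≅ Z^2.
  H_2: rank ker ∂_2 − rank ∂_3 = (14 − 13) − 0 = 1, and there is no ∂_3, so H_2 ≅ Z.

(K is a triangulation of the torus T^2.)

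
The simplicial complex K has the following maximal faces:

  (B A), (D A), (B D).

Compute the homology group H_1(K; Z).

Take the total order A < B < D on the vertex set. Then K (dimension 1) consists of the simplices:

  0-simplices (3): A, B, D
  1-simplices (3): AB, AD, BD

so the chain groups are C_0 ≅ Z^3, C_1 ≅ Z^3.

∂_1: C_1 → C_0 sends each edge [p,q] (with p < q) to q − p.
The 3×3 boundary matrix has rank 2 and Smith normal form diag(1,1).

Reading off H_k = ker ∂_k / im ∂_{k+1}:

  H_1: rank ker ∂_1 − rank ∂_2 = (3 − 2) − 0 = 1, and there is no ∂_2, so H_1 ≅ Z.

(K is a triangulation of the circle S^1.)

H_1 ≅ Z.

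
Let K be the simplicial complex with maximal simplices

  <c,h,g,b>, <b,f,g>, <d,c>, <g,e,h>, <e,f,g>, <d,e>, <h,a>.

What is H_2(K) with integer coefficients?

Take the total order a < b < c < d < e < f < g < h on the vertex set. Then K (dimension 3) consists of the simplices:

  0-simplices (8): a, b, c, d, e, f, g, h
  1-simplices (14): ah, bc, bf, bg, bh, cd, cg, ch, de, ef, eg, eh, fg, gh
  2-simplices (7): bcg, bch, bfg, bgh, cgh, efg, egh
  3-simplices (1): bcgh

so the chain groups are C_0 ≅ Z^8, C_1 ≅ Z^14, C_2 ≅ Z^7, C_3 ≅ Z^1.

The boundary map ∂_1: C_1 → C_0 is given by ∂[p,q] = [q] − [p].
This gives a 8×14 integer matrix of rank 7; reducing to Smith normal form yields diagonal entries (1,1,1,1,1,1,1).

Boundary ∂_2: C_2 → C_1 maps a triangle to the signed sum of its edges. For instance
  ∂egh = gh − eh + eg,
  ∂efg = fg − eg + ef.
As a 14×7 matrix over Z this has rank 6, with invariant factors (1,1,1,1,1,1).

∂_3: C_3 → C_2 sends each 3-simplex σ to the alternating sum Σ_i (−1)^i (σ with its i-th vertex removed). For instance
  ∂bcgh = cgh − bgh + bch − bcg.
This gives a 7×1 integer matrix of rank 1; reducing to Smith normal form yields diagonal entries (1).

Reading off H_k = ker ∂_k / im ∂_{k+1}:

  H_2: rank ker ∂_2 − rank ∂_3 = (7 − 6) − 1 = 0, and the invariant factors of ∂_3 are all 1, so H_2 = 0.

H_2 = 0.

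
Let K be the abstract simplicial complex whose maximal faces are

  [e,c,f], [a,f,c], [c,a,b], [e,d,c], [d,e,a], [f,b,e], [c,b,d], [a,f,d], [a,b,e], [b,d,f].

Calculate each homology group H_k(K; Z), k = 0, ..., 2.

H_0 ≅ Z,  H_1 ≅ Z/2,  H_2 = 0.

Order the vertices as a < b < c < d < e < f. Listing each simplex with vertices in this order, K has dimension 2 with simplices:

  0-simplices (6): a, b, c, d, e, f
  1-simplices (15): ab, ac, ad, ae, af, bc, bd, be, bf, cd, ce, cf, de, df, ef
  2-simplices (10): abc, abe, acf, ade, adf, bcd, bdf, bef, cde, cef

so the chain groups are C_0 ≅ Z^6, C_1 ≅ Z^15, C_2 ≅ Z^10.

∂_1: C_1 → C_0 maps an edge to its endpoints' difference, ∂[p,q] = q − p. For instance
  ∂bc = c − b.
As a 6×15 matrix over Z this has rank 5, with invariant factors (1,1,1,1,1).

The boundary map ∂_2: C_2 → C_1 sends each 2-simplex [p,q,r] to [q,r] − [p,r] + [p,q]. For instance
  ∂cde = de − ce + cd,
  ∂adf = df − af + ad.
The 15×10 boundary matrix has rank 10 and Smith normal form diag(1,1,1,1,1,1,1,1,1,2).

Computing H_k = (kernel of ∂_k) / (image of ∂_{k+1}):

  H_0: rank C_0 − rank ∂_1 = 6 − 5 = 1, and the invariant factors of ∂_1 are all 1, so H_0 ≅ Z.
  H_1: rank ker ∂_1 − rank ∂_2 = (15 − 5) − 10 = 0, and ∂_2 has invariant factor 2 > 1, so H_1 ≅ Z/2.
  H_2: rank ker ∂_2 − rank ∂_3 = (10 − 10) − 0 = 0, and there is no ∂_3, so H_2 ≅ 0.

As a check, the Euler characteristic is 6 − 15 + 10 = 1, which agrees with 1 − 0 + 0 = 1.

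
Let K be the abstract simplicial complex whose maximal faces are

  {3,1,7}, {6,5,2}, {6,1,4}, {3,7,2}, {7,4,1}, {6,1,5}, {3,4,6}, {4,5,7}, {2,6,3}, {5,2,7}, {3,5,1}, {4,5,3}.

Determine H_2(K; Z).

Fix the vertex order 1 < 2 < 3 < 4 < 5 < 6 < 7 and write every simplex with vertices in increasing order. Then dim K = 2 and the simplices of K are:

  0-simplices (7): [1], [2], [3], [4], [5], [6], [7]
  1-simplices (18): [1,3], [1,4], [1,5], [1,6], [1,7], [2,3], [2,5], [2,6], [2,7], [3,4], [3,5], [3,6], [3,7], [4,5], [4,6], [4,7], [5,6], [5,7]
  2-simplices (12): [1,3,5], [1,3,7], [1,4,6], [1,4,7], [1,5,6], [2,3,6], [2,3,7], [2,5,6], [2,5,7], [3,4,5], [3,4,6], [4,5,7]

so the chain groups are C_0 ≅ Z^7, C_1 ≅ Z^18, C_2 ≅ Z^12.

The boundary map ∂_1: C_1 → C_0 maps an edge to its endpoints' difference, ∂[p,q] = q − p. For instance
  ∂[5,7] = [7] − [5].
This gives a 7×18 integer matrix of rank 6; reducing to Smith normal form yields diagonal entries (1,1,1,1,1,1).

Boundary ∂_2: C_2 → C_1 sends each 2-simplex [p,q,r] to [q,r] − [p,r] + [p,q]. For instance
  ∂[2,5,7] = [5,7] − [2,7] + [2,5],
  ∂[3,4,5] = [4,5] − [3,5] + [3,4].
This gives a 18×12 integer matrix of rank 12; reducing to Smith normal form yields diagonal entries (1,1,1,1,1,1,1,1,1,1,1,2).

Computing H_k = (kernel of ∂_k) / (image of ∂_{k+1}):

  H_2: rank ker ∂_2 − rank ∂_3 = (12 − 12) − 0 = 0, and there is no ∂_3, so H_2 = 0.

H_2 ≅ 0.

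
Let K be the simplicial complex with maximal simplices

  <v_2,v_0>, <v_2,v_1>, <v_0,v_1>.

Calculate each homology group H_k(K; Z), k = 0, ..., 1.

Order the vertices as v_0 < v_1 < v_2. Listing each simplex with vertices in this order, K has dimension 1 with simplices:

  0-simplices (3): [v_0], [v_1], [v_2]
  1-simplices (3): [v_0,v_1], [v_0,v_2], [v_1,v_2]

giving chain groups C_0 ≅ Z^3, C_1 ≅ Z^3.

Boundary ∂_1: C_1 → C_0 maps an edge to its endpoints' difference, ∂[p,q] = q − p.
This gives a 3×3 integer matrix of rank 2; reducing to Smith normal form yields diagonal entries (1,1).

Reading off H_k = ker ∂_k / im ∂_{k+1}:

  H_0: rank C_0 − rank ∂_1 = 3 − 2 = 1, and the invariant factors of ∂_1 are all 1, so H_0 = Z.
  H_1: rank ker ∂_1 − rank ∂_2 = (3 − 2) − 0 = 1, and there is no ∂_2, so H_1 = Z.

H_0 ≅ Z,  H_1 ≅ Z.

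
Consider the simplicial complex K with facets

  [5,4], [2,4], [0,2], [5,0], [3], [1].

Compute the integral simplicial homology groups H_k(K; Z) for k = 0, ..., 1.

Order the vertices as 0 < 1 < 2 < 3 < 4 < 5. Listing each simplex with vertices in this order, K has dimension 1 with simplices:

  0-simplices (6): [0], [1], [2], [3], [4], [5]
  1-simplices (4): [0,2], [0,5], [2,4], [4,5]

so the chain groups are C_0 ≅ Z^6, C_1 ≅ Z^4.

∂_1: C_1 → C_0 is given by ∂[p,q] = [q] − [p]. For instance
  ∂[4,5] = [5] − [4].
The resulting 6×4 matrix has rank 3, and its Smith normal form has invariant factors (1,1,1).

From H_k ≅ ker(∂_k) / im(∂_{k+1}) we obtain:

  H_0: rank C_0 − rank ∂_1 = 6 − 3 = 3, and the invariant factors of ∂_1 are all 1, so H_0 = Z^3.
  H_1: rank ker ∂_1 − rank ∂_2 = (4 − 3) − 0 = 1, and there is no ∂_2, so H_1 = Z.

As a check, the Euler characteristic is 6 − 4 = 2, which agrees with 3 − 1 = 2.

H_0 = Z^3,  H_1 = Z.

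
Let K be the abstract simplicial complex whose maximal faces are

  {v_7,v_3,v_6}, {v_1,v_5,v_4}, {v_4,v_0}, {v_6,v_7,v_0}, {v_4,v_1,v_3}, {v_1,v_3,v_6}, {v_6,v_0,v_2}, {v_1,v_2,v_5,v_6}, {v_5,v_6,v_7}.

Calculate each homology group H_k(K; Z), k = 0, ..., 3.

H_0 ≅ Z,  H_1 ≅ Z,  H_2 = 0,  H_3 = 0.

K has 8 vertices, 18 edges, 11 triangles, 1 3-simplex.
rank ∂_0 = 0, rank ∂_1 = 7 ⇒ b_0 = 8 − 0 − 7 = 1; all invariant factors of ∂_1 are 1 so no torsion. So H_0 = Z.
rank ∂_1 = 7, rank ∂_2 = 10 ⇒ b_1 = 18 − 7 − 10 = 1; all invariant factors of ∂_2 are 1 so no torsion. So H_1 = Z.
rank ∂_2 = 10, rank ∂_3 = 1 ⇒ b_2 = 11 − 10 − 1 = 0; all invariant factors of ∂_3 are 1 so no torsion. So H_2 = 0.
rank ∂_3 = 1, rank ∂_4 = 0 ⇒ b_3 = 1 − 1 − 0 = 0. So H_3 = 0.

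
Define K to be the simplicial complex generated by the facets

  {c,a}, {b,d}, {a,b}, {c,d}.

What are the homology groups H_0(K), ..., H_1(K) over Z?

Order the vertices as a < b < c < d. Listing each simplex with vertices in this order, K has dimension 1 with simplices:

  0-simplices (4): a, b, c, d
  1-simplices (4): ab, ac, bd, cd

so the chain groups are C_0 ≅ Z^4, C_1 ≅ Z^4.

Boundary ∂_1: C_1 → C_0 sends each edge [p,q] (with p < q) to q − p. For instance
  ∂ac = c − a.
This gives a 4×4 integer matrix of rank 3; reducing to Smith normal form yields diagonal entries (1,1,1).

Now H_k = ker ∂_k / im ∂_{k+1}, so:

  H_0: rank C_0 − rank ∂_1 = 4 − 3 = 1, and the invariant factors of ∂_1 are all 1, so H_0 = Z.
  H_1: rank ker ∂_1 − rank ∂_2 = (4 − 3) − 0 = 1, and there is no ∂_2, so H_1 = Z.

(K is a triangulation of the circle S^1.)

H_0 = Z,  H_1 = Z.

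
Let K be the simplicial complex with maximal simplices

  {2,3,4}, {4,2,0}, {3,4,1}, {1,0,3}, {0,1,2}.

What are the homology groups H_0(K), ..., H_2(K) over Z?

Order the vertices as 0 < 1 < 2 < 3 < 4. Listing each simplex with vertices in this order, K has dimension 2 with simplices:

  0-simplices (5): [0], [1], [2], [3], [4]
  1-simplices (10): [0,1], [0,2], [0,3], [0,4], [1,2], [1,3], [1,4], [2,3], [2,4], [3,4]
  2-simplices (5): [0,1,2], [0,1,3], [0,2,4], [1,3,4], [2,3,4]

giving chain groups C_0 ≅ Z^5, C_1 ≅ Z^10, C_2 ≅ Z^5.

The boundary map ∂_1: C_1 → C_0 is given by ∂[p,q] = [q] − [p]. For instance
  ∂[3,4] = [4] − [3].
The 5×10 boundary matrix has rank 4 and Smith normal form diag(1,1,1,1).

The boundary map ∂_2: C_2 → C_1 maps a triangle to the signed sum of its edges. For instance
  ∂[0,1,3] = [1,3] − [0,3] + [0,1],
  ∂[0,1,2] = [1,2] − [0,2] + [0,1].
This gives a 10×5 integer matrix of rank 5; reducing to Smith normal form yields diagonal entries (1,1,1,1,1).

Reading off H_k = ker ∂_k / im ∂_{k+1}:

  H_0: rank C_0 − rank ∂_1 = 5 − 4 = 1, and the invariant factors of ∂_1 are all 1, so H_0 = Z.
  H_1: rank ker ∂_1 − rank ∂_2 = (10 − 4) − 5 = 1, and the invariant factors of ∂_2 are all 1, so H_1 = Z.
  H_2: rank ker ∂_2 − rank ∂_3 = (5 − 5) − 0 = 0, and there is no ∂_3, so H_2 = 0.

(K is a triangulation of the Möbius band.)

H_0 = Z,  H_1 = Z,  H_2 = 0.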